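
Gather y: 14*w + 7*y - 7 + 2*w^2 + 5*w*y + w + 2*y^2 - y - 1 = 2*w^2 + 15*w + 2*y^2 + y*(5*w + 6) - 8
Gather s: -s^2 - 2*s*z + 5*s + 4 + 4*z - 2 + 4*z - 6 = -s^2 + s*(5 - 2*z) + 8*z - 4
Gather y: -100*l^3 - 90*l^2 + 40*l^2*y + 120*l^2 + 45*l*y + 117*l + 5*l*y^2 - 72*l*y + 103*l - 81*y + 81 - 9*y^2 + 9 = -100*l^3 + 30*l^2 + 220*l + y^2*(5*l - 9) + y*(40*l^2 - 27*l - 81) + 90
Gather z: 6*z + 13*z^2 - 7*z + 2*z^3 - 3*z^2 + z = 2*z^3 + 10*z^2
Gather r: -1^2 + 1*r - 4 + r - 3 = 2*r - 8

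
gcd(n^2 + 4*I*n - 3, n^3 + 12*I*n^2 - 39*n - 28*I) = n + I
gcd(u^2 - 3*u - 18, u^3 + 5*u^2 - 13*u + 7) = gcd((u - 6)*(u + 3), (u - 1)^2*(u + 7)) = 1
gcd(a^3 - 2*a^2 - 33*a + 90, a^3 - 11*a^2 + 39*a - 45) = a^2 - 8*a + 15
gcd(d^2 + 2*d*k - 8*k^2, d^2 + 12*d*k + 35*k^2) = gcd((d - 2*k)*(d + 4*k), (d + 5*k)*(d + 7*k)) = 1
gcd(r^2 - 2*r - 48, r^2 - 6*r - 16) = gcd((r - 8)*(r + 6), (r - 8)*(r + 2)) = r - 8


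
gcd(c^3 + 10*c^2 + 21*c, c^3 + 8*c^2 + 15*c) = c^2 + 3*c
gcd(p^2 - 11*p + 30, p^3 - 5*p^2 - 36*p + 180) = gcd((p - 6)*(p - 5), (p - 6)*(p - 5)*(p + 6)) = p^2 - 11*p + 30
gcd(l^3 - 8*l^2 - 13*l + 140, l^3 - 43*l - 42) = l - 7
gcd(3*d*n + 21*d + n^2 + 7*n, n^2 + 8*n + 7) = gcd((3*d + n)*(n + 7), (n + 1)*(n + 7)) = n + 7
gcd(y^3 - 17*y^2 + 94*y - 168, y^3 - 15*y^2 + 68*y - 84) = y^2 - 13*y + 42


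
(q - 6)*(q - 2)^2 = q^3 - 10*q^2 + 28*q - 24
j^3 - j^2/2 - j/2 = j*(j - 1)*(j + 1/2)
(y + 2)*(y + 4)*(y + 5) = y^3 + 11*y^2 + 38*y + 40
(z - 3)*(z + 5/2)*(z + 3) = z^3 + 5*z^2/2 - 9*z - 45/2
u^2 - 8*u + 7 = (u - 7)*(u - 1)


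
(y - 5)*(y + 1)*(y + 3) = y^3 - y^2 - 17*y - 15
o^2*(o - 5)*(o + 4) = o^4 - o^3 - 20*o^2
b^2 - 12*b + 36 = (b - 6)^2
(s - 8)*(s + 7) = s^2 - s - 56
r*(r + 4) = r^2 + 4*r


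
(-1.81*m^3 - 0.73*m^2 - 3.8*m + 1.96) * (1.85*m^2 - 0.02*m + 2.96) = -3.3485*m^5 - 1.3143*m^4 - 12.373*m^3 + 1.5412*m^2 - 11.2872*m + 5.8016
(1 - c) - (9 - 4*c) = 3*c - 8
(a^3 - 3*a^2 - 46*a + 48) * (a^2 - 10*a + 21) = a^5 - 13*a^4 + 5*a^3 + 445*a^2 - 1446*a + 1008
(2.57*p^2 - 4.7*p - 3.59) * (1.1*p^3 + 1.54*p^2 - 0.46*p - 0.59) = 2.827*p^5 - 1.2122*p^4 - 12.3692*p^3 - 4.8829*p^2 + 4.4244*p + 2.1181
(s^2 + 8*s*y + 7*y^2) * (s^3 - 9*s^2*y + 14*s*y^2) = s^5 - s^4*y - 51*s^3*y^2 + 49*s^2*y^3 + 98*s*y^4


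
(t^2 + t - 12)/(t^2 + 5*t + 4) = (t - 3)/(t + 1)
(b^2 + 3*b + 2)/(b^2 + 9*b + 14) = (b + 1)/(b + 7)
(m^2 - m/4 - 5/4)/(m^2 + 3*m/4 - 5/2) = (m + 1)/(m + 2)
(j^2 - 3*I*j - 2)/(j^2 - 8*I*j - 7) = (j - 2*I)/(j - 7*I)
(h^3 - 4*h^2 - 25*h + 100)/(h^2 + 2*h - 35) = (h^2 + h - 20)/(h + 7)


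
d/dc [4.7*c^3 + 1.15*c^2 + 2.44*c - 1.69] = 14.1*c^2 + 2.3*c + 2.44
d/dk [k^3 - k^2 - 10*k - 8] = 3*k^2 - 2*k - 10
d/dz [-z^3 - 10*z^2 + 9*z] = -3*z^2 - 20*z + 9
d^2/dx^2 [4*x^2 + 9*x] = 8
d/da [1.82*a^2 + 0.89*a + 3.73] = 3.64*a + 0.89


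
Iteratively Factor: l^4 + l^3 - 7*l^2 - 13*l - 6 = (l + 2)*(l^3 - l^2 - 5*l - 3) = (l + 1)*(l + 2)*(l^2 - 2*l - 3) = (l - 3)*(l + 1)*(l + 2)*(l + 1)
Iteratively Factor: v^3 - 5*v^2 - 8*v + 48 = (v - 4)*(v^2 - v - 12) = (v - 4)^2*(v + 3)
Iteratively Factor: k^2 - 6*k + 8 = (k - 4)*(k - 2)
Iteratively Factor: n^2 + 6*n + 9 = (n + 3)*(n + 3)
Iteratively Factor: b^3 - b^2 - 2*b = (b - 2)*(b^2 + b) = (b - 2)*(b + 1)*(b)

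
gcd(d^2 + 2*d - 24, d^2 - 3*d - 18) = 1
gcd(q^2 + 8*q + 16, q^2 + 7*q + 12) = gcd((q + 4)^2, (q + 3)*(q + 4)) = q + 4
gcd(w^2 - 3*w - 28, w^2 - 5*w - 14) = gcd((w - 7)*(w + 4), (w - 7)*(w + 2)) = w - 7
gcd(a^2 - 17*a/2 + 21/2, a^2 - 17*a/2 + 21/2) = a^2 - 17*a/2 + 21/2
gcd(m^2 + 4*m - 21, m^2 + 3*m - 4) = 1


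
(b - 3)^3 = b^3 - 9*b^2 + 27*b - 27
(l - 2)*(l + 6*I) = l^2 - 2*l + 6*I*l - 12*I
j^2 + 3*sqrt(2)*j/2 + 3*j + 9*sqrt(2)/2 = (j + 3)*(j + 3*sqrt(2)/2)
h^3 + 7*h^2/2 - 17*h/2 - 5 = (h - 2)*(h + 1/2)*(h + 5)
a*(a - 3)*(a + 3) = a^3 - 9*a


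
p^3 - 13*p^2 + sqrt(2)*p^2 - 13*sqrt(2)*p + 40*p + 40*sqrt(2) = (p - 8)*(p - 5)*(p + sqrt(2))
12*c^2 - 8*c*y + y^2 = (-6*c + y)*(-2*c + y)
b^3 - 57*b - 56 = (b - 8)*(b + 1)*(b + 7)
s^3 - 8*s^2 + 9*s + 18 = (s - 6)*(s - 3)*(s + 1)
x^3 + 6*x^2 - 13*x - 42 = (x - 3)*(x + 2)*(x + 7)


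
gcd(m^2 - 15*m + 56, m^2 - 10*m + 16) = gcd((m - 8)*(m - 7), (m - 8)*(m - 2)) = m - 8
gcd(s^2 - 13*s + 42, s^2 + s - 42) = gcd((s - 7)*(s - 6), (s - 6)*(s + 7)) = s - 6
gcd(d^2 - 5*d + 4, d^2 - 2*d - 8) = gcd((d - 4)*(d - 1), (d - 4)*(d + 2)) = d - 4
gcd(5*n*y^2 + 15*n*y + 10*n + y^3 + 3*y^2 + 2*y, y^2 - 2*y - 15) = 1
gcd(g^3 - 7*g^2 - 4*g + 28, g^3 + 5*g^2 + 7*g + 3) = 1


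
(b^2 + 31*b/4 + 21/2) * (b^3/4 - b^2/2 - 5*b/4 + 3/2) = b^5/4 + 23*b^4/16 - 5*b^3/2 - 215*b^2/16 - 3*b/2 + 63/4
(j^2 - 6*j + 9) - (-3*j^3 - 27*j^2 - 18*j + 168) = 3*j^3 + 28*j^2 + 12*j - 159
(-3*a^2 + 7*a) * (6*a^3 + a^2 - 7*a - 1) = -18*a^5 + 39*a^4 + 28*a^3 - 46*a^2 - 7*a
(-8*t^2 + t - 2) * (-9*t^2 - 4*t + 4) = 72*t^4 + 23*t^3 - 18*t^2 + 12*t - 8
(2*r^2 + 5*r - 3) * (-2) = -4*r^2 - 10*r + 6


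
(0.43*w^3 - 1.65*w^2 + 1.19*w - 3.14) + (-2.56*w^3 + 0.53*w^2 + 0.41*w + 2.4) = -2.13*w^3 - 1.12*w^2 + 1.6*w - 0.74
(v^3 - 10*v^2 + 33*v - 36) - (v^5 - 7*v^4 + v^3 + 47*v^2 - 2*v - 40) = -v^5 + 7*v^4 - 57*v^2 + 35*v + 4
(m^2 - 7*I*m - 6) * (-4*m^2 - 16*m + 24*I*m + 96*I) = -4*m^4 - 16*m^3 + 52*I*m^3 + 192*m^2 + 208*I*m^2 + 768*m - 144*I*m - 576*I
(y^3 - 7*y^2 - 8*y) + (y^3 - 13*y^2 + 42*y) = 2*y^3 - 20*y^2 + 34*y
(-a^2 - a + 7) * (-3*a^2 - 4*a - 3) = 3*a^4 + 7*a^3 - 14*a^2 - 25*a - 21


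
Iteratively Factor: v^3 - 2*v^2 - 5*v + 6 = (v - 3)*(v^2 + v - 2) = (v - 3)*(v + 2)*(v - 1)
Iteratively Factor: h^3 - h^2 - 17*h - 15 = (h + 3)*(h^2 - 4*h - 5) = (h - 5)*(h + 3)*(h + 1)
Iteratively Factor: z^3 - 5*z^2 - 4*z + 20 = (z - 5)*(z^2 - 4) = (z - 5)*(z + 2)*(z - 2)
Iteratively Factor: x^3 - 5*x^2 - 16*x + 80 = (x + 4)*(x^2 - 9*x + 20) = (x - 5)*(x + 4)*(x - 4)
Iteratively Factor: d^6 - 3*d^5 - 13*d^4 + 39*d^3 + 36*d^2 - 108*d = (d + 3)*(d^5 - 6*d^4 + 5*d^3 + 24*d^2 - 36*d) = d*(d + 3)*(d^4 - 6*d^3 + 5*d^2 + 24*d - 36) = d*(d - 3)*(d + 3)*(d^3 - 3*d^2 - 4*d + 12) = d*(d - 3)*(d + 2)*(d + 3)*(d^2 - 5*d + 6) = d*(d - 3)^2*(d + 2)*(d + 3)*(d - 2)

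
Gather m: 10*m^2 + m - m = 10*m^2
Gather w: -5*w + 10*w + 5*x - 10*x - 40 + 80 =5*w - 5*x + 40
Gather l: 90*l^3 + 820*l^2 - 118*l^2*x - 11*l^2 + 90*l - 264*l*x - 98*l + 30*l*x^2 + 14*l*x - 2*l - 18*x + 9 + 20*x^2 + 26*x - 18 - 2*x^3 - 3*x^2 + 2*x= 90*l^3 + l^2*(809 - 118*x) + l*(30*x^2 - 250*x - 10) - 2*x^3 + 17*x^2 + 10*x - 9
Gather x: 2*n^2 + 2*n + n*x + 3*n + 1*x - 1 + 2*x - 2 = 2*n^2 + 5*n + x*(n + 3) - 3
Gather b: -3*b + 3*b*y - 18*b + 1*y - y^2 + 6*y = b*(3*y - 21) - y^2 + 7*y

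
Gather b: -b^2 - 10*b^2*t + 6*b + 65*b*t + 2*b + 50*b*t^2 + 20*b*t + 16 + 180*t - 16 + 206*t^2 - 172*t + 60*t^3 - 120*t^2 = b^2*(-10*t - 1) + b*(50*t^2 + 85*t + 8) + 60*t^3 + 86*t^2 + 8*t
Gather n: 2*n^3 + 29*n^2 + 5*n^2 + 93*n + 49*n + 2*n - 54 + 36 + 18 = 2*n^3 + 34*n^2 + 144*n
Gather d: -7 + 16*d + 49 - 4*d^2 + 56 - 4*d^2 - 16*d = 98 - 8*d^2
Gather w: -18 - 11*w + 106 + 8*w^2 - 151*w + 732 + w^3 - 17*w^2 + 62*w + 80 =w^3 - 9*w^2 - 100*w + 900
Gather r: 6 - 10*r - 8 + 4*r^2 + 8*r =4*r^2 - 2*r - 2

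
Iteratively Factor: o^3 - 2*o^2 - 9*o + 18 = (o - 3)*(o^2 + o - 6) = (o - 3)*(o - 2)*(o + 3)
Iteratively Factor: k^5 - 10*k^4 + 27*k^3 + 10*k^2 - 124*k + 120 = (k - 3)*(k^4 - 7*k^3 + 6*k^2 + 28*k - 40) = (k - 3)*(k + 2)*(k^3 - 9*k^2 + 24*k - 20) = (k - 3)*(k - 2)*(k + 2)*(k^2 - 7*k + 10) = (k - 3)*(k - 2)^2*(k + 2)*(k - 5)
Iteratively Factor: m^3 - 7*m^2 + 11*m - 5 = (m - 1)*(m^2 - 6*m + 5) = (m - 5)*(m - 1)*(m - 1)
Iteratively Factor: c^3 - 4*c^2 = (c)*(c^2 - 4*c) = c^2*(c - 4)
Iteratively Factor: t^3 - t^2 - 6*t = (t - 3)*(t^2 + 2*t) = (t - 3)*(t + 2)*(t)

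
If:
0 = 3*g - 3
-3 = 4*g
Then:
No Solution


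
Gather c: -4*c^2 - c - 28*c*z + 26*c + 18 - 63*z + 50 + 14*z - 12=-4*c^2 + c*(25 - 28*z) - 49*z + 56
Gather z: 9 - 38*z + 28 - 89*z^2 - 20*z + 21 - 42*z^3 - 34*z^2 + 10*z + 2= -42*z^3 - 123*z^2 - 48*z + 60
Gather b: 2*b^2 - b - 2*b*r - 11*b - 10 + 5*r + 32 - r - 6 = 2*b^2 + b*(-2*r - 12) + 4*r + 16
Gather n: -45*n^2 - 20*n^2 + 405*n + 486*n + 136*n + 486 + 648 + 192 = -65*n^2 + 1027*n + 1326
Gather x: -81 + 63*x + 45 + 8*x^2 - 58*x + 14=8*x^2 + 5*x - 22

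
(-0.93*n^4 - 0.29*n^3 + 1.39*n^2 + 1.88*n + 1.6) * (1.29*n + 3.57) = -1.1997*n^5 - 3.6942*n^4 + 0.7578*n^3 + 7.3875*n^2 + 8.7756*n + 5.712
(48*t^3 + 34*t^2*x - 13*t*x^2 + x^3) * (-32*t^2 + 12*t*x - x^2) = -1536*t^5 - 512*t^4*x + 776*t^3*x^2 - 222*t^2*x^3 + 25*t*x^4 - x^5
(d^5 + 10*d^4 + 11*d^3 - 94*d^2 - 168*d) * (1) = d^5 + 10*d^4 + 11*d^3 - 94*d^2 - 168*d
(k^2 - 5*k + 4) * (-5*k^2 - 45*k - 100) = -5*k^4 - 20*k^3 + 105*k^2 + 320*k - 400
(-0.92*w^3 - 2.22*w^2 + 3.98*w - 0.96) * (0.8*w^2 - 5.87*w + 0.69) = -0.736*w^5 + 3.6244*w^4 + 15.5806*w^3 - 25.6624*w^2 + 8.3814*w - 0.6624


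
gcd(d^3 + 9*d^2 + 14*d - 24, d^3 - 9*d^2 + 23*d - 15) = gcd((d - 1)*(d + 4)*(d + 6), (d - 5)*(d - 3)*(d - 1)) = d - 1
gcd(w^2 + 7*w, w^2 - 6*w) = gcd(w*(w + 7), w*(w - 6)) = w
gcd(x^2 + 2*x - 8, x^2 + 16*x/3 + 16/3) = x + 4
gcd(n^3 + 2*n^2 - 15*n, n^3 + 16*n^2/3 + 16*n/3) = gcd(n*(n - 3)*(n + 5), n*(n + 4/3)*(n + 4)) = n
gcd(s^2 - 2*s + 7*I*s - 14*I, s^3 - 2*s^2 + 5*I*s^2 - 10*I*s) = s - 2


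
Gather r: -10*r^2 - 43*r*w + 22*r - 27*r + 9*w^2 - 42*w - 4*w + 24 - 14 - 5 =-10*r^2 + r*(-43*w - 5) + 9*w^2 - 46*w + 5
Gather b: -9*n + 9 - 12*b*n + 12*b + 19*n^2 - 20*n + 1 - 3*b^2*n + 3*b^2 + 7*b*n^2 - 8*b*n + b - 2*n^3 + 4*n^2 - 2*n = b^2*(3 - 3*n) + b*(7*n^2 - 20*n + 13) - 2*n^3 + 23*n^2 - 31*n + 10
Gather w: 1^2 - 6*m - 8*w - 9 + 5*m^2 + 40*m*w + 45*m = 5*m^2 + 39*m + w*(40*m - 8) - 8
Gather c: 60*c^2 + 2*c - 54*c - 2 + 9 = 60*c^2 - 52*c + 7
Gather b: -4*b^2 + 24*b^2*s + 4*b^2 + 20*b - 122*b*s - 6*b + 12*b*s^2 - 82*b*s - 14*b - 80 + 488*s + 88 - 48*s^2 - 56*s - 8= 24*b^2*s + b*(12*s^2 - 204*s) - 48*s^2 + 432*s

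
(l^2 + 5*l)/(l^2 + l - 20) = l/(l - 4)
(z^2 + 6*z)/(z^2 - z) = (z + 6)/(z - 1)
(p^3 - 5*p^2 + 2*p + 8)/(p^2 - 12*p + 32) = (p^2 - p - 2)/(p - 8)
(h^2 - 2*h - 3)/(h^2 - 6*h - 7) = (h - 3)/(h - 7)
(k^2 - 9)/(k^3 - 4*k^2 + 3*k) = (k + 3)/(k*(k - 1))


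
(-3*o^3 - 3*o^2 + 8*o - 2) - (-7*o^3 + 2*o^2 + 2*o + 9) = 4*o^3 - 5*o^2 + 6*o - 11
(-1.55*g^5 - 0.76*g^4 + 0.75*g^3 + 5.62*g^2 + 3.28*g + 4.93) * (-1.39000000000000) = 2.1545*g^5 + 1.0564*g^4 - 1.0425*g^3 - 7.8118*g^2 - 4.5592*g - 6.8527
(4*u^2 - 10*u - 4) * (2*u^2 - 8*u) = 8*u^4 - 52*u^3 + 72*u^2 + 32*u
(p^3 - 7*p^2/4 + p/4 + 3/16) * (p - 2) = p^4 - 15*p^3/4 + 15*p^2/4 - 5*p/16 - 3/8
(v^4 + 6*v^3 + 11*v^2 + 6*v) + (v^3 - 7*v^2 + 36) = v^4 + 7*v^3 + 4*v^2 + 6*v + 36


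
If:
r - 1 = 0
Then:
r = 1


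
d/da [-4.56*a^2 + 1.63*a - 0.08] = 1.63 - 9.12*a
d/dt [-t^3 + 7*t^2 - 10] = t*(14 - 3*t)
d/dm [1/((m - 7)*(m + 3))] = 2*(2 - m)/(m^4 - 8*m^3 - 26*m^2 + 168*m + 441)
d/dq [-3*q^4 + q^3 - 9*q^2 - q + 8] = -12*q^3 + 3*q^2 - 18*q - 1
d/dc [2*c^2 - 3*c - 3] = 4*c - 3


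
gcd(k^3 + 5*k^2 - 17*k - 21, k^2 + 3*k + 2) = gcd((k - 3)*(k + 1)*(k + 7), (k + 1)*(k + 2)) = k + 1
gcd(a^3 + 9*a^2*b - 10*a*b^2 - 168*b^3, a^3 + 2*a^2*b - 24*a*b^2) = a^2 + 2*a*b - 24*b^2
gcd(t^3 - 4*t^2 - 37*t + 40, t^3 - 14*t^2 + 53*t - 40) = t^2 - 9*t + 8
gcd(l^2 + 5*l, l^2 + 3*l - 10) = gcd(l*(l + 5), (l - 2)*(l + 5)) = l + 5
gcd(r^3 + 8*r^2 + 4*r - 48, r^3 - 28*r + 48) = r^2 + 4*r - 12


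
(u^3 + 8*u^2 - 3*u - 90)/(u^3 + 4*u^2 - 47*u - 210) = (u - 3)/(u - 7)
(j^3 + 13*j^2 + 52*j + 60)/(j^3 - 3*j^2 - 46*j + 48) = (j^2 + 7*j + 10)/(j^2 - 9*j + 8)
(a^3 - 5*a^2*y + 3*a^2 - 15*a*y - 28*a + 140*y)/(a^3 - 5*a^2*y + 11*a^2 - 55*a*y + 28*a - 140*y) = (a - 4)/(a + 4)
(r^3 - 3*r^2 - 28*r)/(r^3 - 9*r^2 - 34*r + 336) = r*(r + 4)/(r^2 - 2*r - 48)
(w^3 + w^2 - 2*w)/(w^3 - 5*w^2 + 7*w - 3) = w*(w + 2)/(w^2 - 4*w + 3)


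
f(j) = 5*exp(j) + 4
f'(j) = 5*exp(j)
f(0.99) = 17.46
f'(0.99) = 13.46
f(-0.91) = 6.01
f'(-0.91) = 2.01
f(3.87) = 243.71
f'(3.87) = 239.71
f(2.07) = 43.62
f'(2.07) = 39.62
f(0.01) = 9.05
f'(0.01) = 5.05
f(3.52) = 172.92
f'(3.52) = 168.92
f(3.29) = 138.21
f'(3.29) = 134.21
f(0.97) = 17.19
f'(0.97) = 13.19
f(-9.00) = 4.00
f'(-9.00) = 0.00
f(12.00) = 813777.96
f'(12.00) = 813773.96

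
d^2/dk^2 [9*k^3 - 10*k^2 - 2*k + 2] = 54*k - 20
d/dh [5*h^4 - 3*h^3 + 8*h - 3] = 20*h^3 - 9*h^2 + 8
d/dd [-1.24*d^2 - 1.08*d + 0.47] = -2.48*d - 1.08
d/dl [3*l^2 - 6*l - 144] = 6*l - 6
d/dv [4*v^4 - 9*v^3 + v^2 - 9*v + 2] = 16*v^3 - 27*v^2 + 2*v - 9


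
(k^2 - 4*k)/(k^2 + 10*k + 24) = k*(k - 4)/(k^2 + 10*k + 24)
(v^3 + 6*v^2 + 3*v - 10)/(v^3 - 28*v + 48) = (v^3 + 6*v^2 + 3*v - 10)/(v^3 - 28*v + 48)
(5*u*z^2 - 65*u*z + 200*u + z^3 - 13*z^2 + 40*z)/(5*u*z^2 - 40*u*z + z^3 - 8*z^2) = (z - 5)/z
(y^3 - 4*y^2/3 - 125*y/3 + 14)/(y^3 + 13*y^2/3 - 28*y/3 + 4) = (3*y^2 - 22*y + 7)/(3*y^2 - 5*y + 2)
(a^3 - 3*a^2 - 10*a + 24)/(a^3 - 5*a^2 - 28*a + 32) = (a^3 - 3*a^2 - 10*a + 24)/(a^3 - 5*a^2 - 28*a + 32)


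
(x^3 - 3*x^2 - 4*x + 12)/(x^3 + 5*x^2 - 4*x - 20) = (x - 3)/(x + 5)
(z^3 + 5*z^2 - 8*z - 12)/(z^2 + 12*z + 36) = (z^2 - z - 2)/(z + 6)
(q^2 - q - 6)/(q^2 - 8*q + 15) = (q + 2)/(q - 5)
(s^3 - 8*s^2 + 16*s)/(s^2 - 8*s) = (s^2 - 8*s + 16)/(s - 8)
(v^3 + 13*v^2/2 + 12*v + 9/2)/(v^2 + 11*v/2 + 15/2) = (2*v^2 + 7*v + 3)/(2*v + 5)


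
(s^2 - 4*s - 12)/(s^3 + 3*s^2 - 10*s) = (s^2 - 4*s - 12)/(s*(s^2 + 3*s - 10))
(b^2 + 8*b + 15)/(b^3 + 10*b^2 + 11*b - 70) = (b + 3)/(b^2 + 5*b - 14)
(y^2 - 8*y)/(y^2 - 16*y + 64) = y/(y - 8)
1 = 1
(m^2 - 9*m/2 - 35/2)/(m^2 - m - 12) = (-m^2 + 9*m/2 + 35/2)/(-m^2 + m + 12)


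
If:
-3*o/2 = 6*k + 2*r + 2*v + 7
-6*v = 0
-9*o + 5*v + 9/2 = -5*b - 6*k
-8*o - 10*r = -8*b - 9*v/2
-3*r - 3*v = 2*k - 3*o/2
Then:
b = 333/104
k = -417/208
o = 49/52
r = 47/26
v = 0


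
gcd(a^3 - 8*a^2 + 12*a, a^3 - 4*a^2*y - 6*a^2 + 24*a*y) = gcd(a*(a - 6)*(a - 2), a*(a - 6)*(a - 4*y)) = a^2 - 6*a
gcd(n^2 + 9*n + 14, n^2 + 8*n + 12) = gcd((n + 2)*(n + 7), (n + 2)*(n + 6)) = n + 2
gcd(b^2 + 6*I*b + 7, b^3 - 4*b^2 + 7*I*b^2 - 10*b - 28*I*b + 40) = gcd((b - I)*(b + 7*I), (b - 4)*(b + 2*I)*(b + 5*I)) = 1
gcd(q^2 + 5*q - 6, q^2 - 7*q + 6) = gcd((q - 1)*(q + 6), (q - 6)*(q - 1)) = q - 1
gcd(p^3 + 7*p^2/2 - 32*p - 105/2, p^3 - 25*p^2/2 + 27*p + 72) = p + 3/2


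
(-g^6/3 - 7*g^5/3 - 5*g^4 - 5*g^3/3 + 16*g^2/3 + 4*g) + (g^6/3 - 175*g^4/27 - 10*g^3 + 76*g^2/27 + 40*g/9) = -7*g^5/3 - 310*g^4/27 - 35*g^3/3 + 220*g^2/27 + 76*g/9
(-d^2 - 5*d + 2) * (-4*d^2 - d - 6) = 4*d^4 + 21*d^3 + 3*d^2 + 28*d - 12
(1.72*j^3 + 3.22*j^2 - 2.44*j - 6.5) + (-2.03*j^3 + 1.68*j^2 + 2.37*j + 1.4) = -0.31*j^3 + 4.9*j^2 - 0.0699999999999998*j - 5.1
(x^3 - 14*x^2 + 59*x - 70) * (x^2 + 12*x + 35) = x^5 - 2*x^4 - 74*x^3 + 148*x^2 + 1225*x - 2450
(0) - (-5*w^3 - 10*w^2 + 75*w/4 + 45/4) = 5*w^3 + 10*w^2 - 75*w/4 - 45/4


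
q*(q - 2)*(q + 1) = q^3 - q^2 - 2*q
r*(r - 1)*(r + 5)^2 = r^4 + 9*r^3 + 15*r^2 - 25*r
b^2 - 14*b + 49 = (b - 7)^2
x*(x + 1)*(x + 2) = x^3 + 3*x^2 + 2*x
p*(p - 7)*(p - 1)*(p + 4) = p^4 - 4*p^3 - 25*p^2 + 28*p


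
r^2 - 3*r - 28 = (r - 7)*(r + 4)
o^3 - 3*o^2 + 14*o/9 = o*(o - 7/3)*(o - 2/3)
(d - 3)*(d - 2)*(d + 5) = d^3 - 19*d + 30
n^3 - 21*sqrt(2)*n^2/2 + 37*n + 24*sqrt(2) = (n - 8*sqrt(2))*(n - 3*sqrt(2))*(n + sqrt(2)/2)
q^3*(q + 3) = q^4 + 3*q^3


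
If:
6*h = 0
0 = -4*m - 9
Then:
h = 0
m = -9/4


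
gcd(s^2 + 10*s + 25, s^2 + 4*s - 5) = s + 5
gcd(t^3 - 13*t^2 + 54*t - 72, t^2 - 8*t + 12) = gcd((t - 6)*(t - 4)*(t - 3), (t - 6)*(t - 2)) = t - 6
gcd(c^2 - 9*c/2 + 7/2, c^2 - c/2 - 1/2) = c - 1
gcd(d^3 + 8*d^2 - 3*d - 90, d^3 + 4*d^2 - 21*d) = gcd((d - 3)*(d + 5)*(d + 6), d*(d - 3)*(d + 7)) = d - 3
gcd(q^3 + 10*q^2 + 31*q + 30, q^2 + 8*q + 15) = q^2 + 8*q + 15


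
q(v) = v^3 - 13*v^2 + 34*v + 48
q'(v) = 3*v^2 - 26*v + 34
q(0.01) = 48.34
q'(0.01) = 33.74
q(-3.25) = -234.14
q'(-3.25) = 150.19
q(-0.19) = 41.06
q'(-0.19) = 39.05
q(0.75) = 66.61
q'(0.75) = 16.19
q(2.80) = 63.23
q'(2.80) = -15.28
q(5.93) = 1.00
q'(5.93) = -14.69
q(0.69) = 65.60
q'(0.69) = 17.49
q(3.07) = 58.79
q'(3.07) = -17.55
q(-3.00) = -198.00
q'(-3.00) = 139.00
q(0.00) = 48.00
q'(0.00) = 34.00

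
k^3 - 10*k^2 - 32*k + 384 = (k - 8)^2*(k + 6)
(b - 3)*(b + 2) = b^2 - b - 6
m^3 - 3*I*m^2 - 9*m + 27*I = (m - 3)*(m + 3)*(m - 3*I)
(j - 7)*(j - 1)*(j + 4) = j^3 - 4*j^2 - 25*j + 28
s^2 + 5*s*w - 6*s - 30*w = (s - 6)*(s + 5*w)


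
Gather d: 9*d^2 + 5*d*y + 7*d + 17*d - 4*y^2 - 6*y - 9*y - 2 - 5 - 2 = 9*d^2 + d*(5*y + 24) - 4*y^2 - 15*y - 9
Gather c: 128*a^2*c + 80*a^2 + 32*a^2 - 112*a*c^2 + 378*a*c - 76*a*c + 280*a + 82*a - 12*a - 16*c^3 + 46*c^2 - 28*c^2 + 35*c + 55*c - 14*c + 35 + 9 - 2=112*a^2 + 350*a - 16*c^3 + c^2*(18 - 112*a) + c*(128*a^2 + 302*a + 76) + 42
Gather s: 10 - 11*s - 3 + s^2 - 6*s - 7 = s^2 - 17*s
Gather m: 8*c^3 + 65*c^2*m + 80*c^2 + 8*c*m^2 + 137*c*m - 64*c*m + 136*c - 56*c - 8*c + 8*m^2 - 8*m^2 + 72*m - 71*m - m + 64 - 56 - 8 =8*c^3 + 80*c^2 + 8*c*m^2 + 72*c + m*(65*c^2 + 73*c)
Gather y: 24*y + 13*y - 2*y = 35*y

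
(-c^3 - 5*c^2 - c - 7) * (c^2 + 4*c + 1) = -c^5 - 9*c^4 - 22*c^3 - 16*c^2 - 29*c - 7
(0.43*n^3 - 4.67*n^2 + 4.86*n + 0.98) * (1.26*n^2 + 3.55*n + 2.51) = 0.5418*n^5 - 4.3577*n^4 - 9.3756*n^3 + 6.7661*n^2 + 15.6776*n + 2.4598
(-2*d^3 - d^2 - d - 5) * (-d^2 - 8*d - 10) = 2*d^5 + 17*d^4 + 29*d^3 + 23*d^2 + 50*d + 50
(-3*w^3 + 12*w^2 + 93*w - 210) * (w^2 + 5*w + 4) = -3*w^5 - 3*w^4 + 141*w^3 + 303*w^2 - 678*w - 840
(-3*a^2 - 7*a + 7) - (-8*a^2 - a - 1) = 5*a^2 - 6*a + 8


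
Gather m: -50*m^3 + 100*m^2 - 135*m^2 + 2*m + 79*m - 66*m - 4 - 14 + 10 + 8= -50*m^3 - 35*m^2 + 15*m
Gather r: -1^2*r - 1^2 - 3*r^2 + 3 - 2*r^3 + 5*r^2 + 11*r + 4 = -2*r^3 + 2*r^2 + 10*r + 6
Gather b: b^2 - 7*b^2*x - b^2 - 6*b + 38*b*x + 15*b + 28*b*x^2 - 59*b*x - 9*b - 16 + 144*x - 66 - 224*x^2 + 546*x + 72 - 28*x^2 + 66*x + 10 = -7*b^2*x + b*(28*x^2 - 21*x) - 252*x^2 + 756*x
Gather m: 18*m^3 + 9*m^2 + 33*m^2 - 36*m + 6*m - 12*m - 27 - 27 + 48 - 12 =18*m^3 + 42*m^2 - 42*m - 18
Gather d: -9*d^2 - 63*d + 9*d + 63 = -9*d^2 - 54*d + 63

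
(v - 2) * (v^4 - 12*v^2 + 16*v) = v^5 - 2*v^4 - 12*v^3 + 40*v^2 - 32*v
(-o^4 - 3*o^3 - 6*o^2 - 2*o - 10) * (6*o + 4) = -6*o^5 - 22*o^4 - 48*o^3 - 36*o^2 - 68*o - 40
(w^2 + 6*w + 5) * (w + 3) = w^3 + 9*w^2 + 23*w + 15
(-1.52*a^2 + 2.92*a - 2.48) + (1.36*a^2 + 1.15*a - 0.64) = -0.16*a^2 + 4.07*a - 3.12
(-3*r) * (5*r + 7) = -15*r^2 - 21*r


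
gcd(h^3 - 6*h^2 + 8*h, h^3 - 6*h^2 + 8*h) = h^3 - 6*h^2 + 8*h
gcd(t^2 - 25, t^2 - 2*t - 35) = t + 5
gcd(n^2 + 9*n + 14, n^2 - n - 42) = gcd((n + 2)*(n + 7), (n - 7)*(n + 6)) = 1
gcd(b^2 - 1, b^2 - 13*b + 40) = 1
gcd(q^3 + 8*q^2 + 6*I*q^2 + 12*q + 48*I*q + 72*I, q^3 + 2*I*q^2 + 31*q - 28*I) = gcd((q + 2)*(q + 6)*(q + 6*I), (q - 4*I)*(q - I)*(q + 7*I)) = 1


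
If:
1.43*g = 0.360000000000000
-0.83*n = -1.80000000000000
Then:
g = 0.25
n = 2.17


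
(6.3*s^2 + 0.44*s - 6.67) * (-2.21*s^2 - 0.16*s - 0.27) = -13.923*s^4 - 1.9804*s^3 + 12.9693*s^2 + 0.9484*s + 1.8009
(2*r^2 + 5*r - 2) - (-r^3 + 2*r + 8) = r^3 + 2*r^2 + 3*r - 10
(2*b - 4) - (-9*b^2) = 9*b^2 + 2*b - 4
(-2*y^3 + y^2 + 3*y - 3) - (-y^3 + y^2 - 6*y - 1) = -y^3 + 9*y - 2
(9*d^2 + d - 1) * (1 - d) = -9*d^3 + 8*d^2 + 2*d - 1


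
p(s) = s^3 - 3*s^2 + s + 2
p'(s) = 3*s^2 - 6*s + 1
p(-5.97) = -323.67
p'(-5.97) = 143.74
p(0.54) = 1.82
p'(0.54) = -1.37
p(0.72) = 1.54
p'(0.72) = -1.76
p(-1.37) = -7.57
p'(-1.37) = 14.85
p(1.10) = 0.80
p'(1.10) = -1.97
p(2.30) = 0.60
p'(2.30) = 3.07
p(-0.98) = -2.80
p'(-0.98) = 9.76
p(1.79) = -0.09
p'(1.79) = -0.13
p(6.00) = 116.00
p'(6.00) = 73.00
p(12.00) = 1310.00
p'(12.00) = 361.00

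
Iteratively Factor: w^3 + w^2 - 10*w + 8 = (w + 4)*(w^2 - 3*w + 2) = (w - 2)*(w + 4)*(w - 1)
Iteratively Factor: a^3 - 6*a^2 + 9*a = (a)*(a^2 - 6*a + 9) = a*(a - 3)*(a - 3)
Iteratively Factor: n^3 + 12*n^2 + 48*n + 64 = (n + 4)*(n^2 + 8*n + 16) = (n + 4)^2*(n + 4)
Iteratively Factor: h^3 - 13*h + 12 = (h - 3)*(h^2 + 3*h - 4) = (h - 3)*(h - 1)*(h + 4)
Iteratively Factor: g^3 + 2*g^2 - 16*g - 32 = (g + 4)*(g^2 - 2*g - 8) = (g + 2)*(g + 4)*(g - 4)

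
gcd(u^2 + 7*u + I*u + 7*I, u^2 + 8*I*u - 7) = u + I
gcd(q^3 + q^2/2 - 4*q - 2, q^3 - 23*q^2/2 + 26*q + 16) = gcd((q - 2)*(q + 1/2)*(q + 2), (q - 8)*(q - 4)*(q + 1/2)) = q + 1/2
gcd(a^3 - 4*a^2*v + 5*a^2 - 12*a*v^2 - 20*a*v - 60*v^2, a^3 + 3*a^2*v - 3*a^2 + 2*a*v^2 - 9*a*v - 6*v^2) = a + 2*v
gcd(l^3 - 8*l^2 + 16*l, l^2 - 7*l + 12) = l - 4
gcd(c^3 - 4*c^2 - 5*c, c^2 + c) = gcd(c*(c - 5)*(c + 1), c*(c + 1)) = c^2 + c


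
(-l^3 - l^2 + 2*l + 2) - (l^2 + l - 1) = -l^3 - 2*l^2 + l + 3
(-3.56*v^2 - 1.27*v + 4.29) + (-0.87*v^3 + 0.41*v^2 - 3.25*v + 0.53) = -0.87*v^3 - 3.15*v^2 - 4.52*v + 4.82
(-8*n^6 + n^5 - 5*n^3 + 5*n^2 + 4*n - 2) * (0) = 0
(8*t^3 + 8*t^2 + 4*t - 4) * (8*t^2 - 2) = 64*t^5 + 64*t^4 + 16*t^3 - 48*t^2 - 8*t + 8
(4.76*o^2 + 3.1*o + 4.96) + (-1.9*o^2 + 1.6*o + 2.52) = 2.86*o^2 + 4.7*o + 7.48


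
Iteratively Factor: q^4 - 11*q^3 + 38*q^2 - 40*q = (q)*(q^3 - 11*q^2 + 38*q - 40) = q*(q - 2)*(q^2 - 9*q + 20) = q*(q - 4)*(q - 2)*(q - 5)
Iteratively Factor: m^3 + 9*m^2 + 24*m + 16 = (m + 4)*(m^2 + 5*m + 4) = (m + 1)*(m + 4)*(m + 4)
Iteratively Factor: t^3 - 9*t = (t - 3)*(t^2 + 3*t) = (t - 3)*(t + 3)*(t)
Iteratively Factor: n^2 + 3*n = (n)*(n + 3)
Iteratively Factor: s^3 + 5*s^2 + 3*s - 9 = (s - 1)*(s^2 + 6*s + 9) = (s - 1)*(s + 3)*(s + 3)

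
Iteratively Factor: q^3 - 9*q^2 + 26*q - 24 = (q - 4)*(q^2 - 5*q + 6) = (q - 4)*(q - 2)*(q - 3)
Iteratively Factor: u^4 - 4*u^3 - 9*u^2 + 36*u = (u + 3)*(u^3 - 7*u^2 + 12*u) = (u - 4)*(u + 3)*(u^2 - 3*u) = u*(u - 4)*(u + 3)*(u - 3)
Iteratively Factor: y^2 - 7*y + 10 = (y - 2)*(y - 5)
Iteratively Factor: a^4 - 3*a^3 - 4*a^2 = (a)*(a^3 - 3*a^2 - 4*a) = a*(a + 1)*(a^2 - 4*a) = a^2*(a + 1)*(a - 4)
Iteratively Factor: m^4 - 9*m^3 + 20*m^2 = (m)*(m^3 - 9*m^2 + 20*m) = m*(m - 4)*(m^2 - 5*m) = m*(m - 5)*(m - 4)*(m)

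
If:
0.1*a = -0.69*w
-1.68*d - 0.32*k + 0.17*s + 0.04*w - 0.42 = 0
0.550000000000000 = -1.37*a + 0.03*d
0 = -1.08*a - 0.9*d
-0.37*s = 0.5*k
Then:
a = -0.39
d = 0.47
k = -2.19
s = 2.97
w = 0.06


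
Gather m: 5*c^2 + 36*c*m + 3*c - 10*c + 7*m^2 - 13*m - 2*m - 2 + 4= 5*c^2 - 7*c + 7*m^2 + m*(36*c - 15) + 2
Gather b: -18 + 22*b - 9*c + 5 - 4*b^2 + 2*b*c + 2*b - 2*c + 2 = -4*b^2 + b*(2*c + 24) - 11*c - 11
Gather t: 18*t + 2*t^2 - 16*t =2*t^2 + 2*t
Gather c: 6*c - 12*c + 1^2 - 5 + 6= 2 - 6*c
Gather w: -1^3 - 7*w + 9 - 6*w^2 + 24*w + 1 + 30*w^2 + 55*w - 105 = 24*w^2 + 72*w - 96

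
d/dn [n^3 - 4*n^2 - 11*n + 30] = 3*n^2 - 8*n - 11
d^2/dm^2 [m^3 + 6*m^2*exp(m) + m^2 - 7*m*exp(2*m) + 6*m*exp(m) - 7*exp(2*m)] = 6*m^2*exp(m) - 28*m*exp(2*m) + 30*m*exp(m) + 6*m - 56*exp(2*m) + 24*exp(m) + 2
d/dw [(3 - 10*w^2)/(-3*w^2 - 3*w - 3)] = (10*w^2 + 26*w + 3)/(3*(w^4 + 2*w^3 + 3*w^2 + 2*w + 1))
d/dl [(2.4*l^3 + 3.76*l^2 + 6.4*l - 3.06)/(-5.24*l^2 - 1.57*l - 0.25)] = (-12.576*l^4 - 7.53599999999999*l^3 + 25.8328*l^2 - 33.9488*l - 6.4042)/(27.4576*l^4 + 16.4536*l^3 + 5.0849*l^2 + 0.785*l + 0.0625)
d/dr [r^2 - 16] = 2*r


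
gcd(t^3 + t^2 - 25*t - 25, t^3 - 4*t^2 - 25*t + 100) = t^2 - 25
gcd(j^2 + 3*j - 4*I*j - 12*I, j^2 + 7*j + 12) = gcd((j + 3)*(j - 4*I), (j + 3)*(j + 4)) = j + 3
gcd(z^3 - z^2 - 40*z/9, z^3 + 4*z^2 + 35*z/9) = z^2 + 5*z/3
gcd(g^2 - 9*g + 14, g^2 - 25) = 1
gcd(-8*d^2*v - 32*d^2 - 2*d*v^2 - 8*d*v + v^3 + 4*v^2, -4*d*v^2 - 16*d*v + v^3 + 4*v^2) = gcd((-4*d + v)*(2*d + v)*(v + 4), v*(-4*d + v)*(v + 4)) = -4*d*v - 16*d + v^2 + 4*v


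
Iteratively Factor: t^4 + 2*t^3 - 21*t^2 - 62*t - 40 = (t - 5)*(t^3 + 7*t^2 + 14*t + 8) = (t - 5)*(t + 4)*(t^2 + 3*t + 2) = (t - 5)*(t + 2)*(t + 4)*(t + 1)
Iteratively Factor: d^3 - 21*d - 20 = (d + 1)*(d^2 - d - 20) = (d + 1)*(d + 4)*(d - 5)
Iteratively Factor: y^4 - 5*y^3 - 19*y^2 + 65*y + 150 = (y + 3)*(y^3 - 8*y^2 + 5*y + 50) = (y + 2)*(y + 3)*(y^2 - 10*y + 25) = (y - 5)*(y + 2)*(y + 3)*(y - 5)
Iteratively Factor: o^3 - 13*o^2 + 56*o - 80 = (o - 4)*(o^2 - 9*o + 20) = (o - 4)^2*(o - 5)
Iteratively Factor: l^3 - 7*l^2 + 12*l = (l - 3)*(l^2 - 4*l) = l*(l - 3)*(l - 4)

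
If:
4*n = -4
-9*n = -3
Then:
No Solution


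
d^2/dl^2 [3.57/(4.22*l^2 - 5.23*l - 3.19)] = (127.151976*l^2 - 157.584084*l - 3.57*(8.44*l - 5.23)*(16.88*l - 10.46) - 96.117252)/(-4.22*l^2 + 5.23*l + 3.19)^3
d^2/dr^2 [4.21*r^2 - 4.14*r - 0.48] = 8.42000000000000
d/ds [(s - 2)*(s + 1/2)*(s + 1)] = 3*s^2 - s - 5/2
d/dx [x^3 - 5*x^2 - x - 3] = 3*x^2 - 10*x - 1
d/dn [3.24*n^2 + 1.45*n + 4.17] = 6.48*n + 1.45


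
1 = 1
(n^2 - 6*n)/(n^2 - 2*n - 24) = n/(n + 4)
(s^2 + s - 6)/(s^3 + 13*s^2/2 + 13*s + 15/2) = 2*(s - 2)/(2*s^2 + 7*s + 5)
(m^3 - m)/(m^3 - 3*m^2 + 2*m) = (m + 1)/(m - 2)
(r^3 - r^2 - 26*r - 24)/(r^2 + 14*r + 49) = (r^3 - r^2 - 26*r - 24)/(r^2 + 14*r + 49)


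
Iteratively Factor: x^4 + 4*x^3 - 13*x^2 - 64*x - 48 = (x - 4)*(x^3 + 8*x^2 + 19*x + 12) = (x - 4)*(x + 4)*(x^2 + 4*x + 3) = (x - 4)*(x + 3)*(x + 4)*(x + 1)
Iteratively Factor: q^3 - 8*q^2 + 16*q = (q - 4)*(q^2 - 4*q) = (q - 4)^2*(q)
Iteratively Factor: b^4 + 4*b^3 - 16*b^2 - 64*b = (b + 4)*(b^3 - 16*b) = b*(b + 4)*(b^2 - 16) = b*(b + 4)^2*(b - 4)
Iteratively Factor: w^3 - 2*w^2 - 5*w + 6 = (w + 2)*(w^2 - 4*w + 3) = (w - 1)*(w + 2)*(w - 3)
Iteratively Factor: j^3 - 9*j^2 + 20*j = (j - 4)*(j^2 - 5*j) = (j - 5)*(j - 4)*(j)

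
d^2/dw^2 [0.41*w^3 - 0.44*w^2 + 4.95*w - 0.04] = 2.46*w - 0.88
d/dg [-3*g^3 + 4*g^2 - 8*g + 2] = -9*g^2 + 8*g - 8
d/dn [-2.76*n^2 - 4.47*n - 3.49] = -5.52*n - 4.47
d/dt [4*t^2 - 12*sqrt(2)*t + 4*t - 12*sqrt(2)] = 8*t - 12*sqrt(2) + 4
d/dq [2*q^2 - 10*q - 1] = 4*q - 10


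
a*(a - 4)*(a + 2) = a^3 - 2*a^2 - 8*a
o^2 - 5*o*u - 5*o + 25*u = (o - 5)*(o - 5*u)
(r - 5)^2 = r^2 - 10*r + 25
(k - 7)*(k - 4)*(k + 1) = k^3 - 10*k^2 + 17*k + 28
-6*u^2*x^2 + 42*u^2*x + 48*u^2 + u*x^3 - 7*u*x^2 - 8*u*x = (-6*u + x)*(x - 8)*(u*x + u)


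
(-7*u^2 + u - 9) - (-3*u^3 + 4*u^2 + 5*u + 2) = 3*u^3 - 11*u^2 - 4*u - 11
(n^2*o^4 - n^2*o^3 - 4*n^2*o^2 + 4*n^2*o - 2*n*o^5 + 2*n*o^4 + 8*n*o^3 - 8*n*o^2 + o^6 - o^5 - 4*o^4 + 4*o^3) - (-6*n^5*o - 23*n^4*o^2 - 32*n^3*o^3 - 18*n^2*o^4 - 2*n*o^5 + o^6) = 6*n^5*o + 23*n^4*o^2 + 32*n^3*o^3 + 19*n^2*o^4 - n^2*o^3 - 4*n^2*o^2 + 4*n^2*o + 2*n*o^4 + 8*n*o^3 - 8*n*o^2 - o^5 - 4*o^4 + 4*o^3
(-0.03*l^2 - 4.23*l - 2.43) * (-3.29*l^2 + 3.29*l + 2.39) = 0.0987*l^4 + 13.818*l^3 - 5.9937*l^2 - 18.1044*l - 5.8077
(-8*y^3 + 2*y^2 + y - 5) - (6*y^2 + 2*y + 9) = -8*y^3 - 4*y^2 - y - 14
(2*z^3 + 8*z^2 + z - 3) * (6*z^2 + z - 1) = 12*z^5 + 50*z^4 + 12*z^3 - 25*z^2 - 4*z + 3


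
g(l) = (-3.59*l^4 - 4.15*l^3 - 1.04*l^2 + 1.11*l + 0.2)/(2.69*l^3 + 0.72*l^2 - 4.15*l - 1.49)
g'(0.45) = 1.22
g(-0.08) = -0.09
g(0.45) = 0.01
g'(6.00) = -1.25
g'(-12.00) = -1.32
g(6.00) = -9.61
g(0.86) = 1.50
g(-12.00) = 15.00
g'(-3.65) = -1.19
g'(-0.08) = -0.71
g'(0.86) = 8.38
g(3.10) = -6.35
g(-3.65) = 4.21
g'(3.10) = -0.80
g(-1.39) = 3.61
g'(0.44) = 1.17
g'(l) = (-8.07*l^2 - 1.44*l + 4.15)*(-3.59*l^4 - 4.15*l^3 - 1.04*l^2 + 1.11*l + 0.2)/(2.69*l^3 + 0.72*l^2 - 4.15*l - 1.49)^2 + (-14.36*l^3 - 12.45*l^2 - 2.08*l + 1.11)/(2.69*l^3 + 0.72*l^2 - 4.15*l - 1.49)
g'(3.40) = -0.94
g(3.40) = -6.61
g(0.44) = 0.00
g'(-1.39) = 10.00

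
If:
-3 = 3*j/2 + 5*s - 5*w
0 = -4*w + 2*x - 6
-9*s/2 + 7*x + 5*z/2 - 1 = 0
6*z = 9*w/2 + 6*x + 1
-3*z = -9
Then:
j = -19552/891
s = 1759/297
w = -2/33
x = 95/33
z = 3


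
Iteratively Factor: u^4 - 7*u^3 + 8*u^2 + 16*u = (u)*(u^3 - 7*u^2 + 8*u + 16) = u*(u + 1)*(u^2 - 8*u + 16) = u*(u - 4)*(u + 1)*(u - 4)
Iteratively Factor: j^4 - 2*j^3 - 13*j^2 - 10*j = (j - 5)*(j^3 + 3*j^2 + 2*j) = (j - 5)*(j + 1)*(j^2 + 2*j) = (j - 5)*(j + 1)*(j + 2)*(j)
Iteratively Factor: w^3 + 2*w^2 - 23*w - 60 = (w + 4)*(w^2 - 2*w - 15) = (w + 3)*(w + 4)*(w - 5)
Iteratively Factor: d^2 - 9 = (d + 3)*(d - 3)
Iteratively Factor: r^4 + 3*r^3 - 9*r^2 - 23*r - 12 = (r + 4)*(r^3 - r^2 - 5*r - 3) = (r + 1)*(r + 4)*(r^2 - 2*r - 3) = (r + 1)^2*(r + 4)*(r - 3)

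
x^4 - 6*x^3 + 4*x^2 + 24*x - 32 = (x - 4)*(x - 2)^2*(x + 2)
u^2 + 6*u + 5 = (u + 1)*(u + 5)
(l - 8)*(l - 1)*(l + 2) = l^3 - 7*l^2 - 10*l + 16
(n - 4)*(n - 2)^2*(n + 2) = n^4 - 6*n^3 + 4*n^2 + 24*n - 32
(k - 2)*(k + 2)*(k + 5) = k^3 + 5*k^2 - 4*k - 20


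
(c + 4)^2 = c^2 + 8*c + 16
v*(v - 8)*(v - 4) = v^3 - 12*v^2 + 32*v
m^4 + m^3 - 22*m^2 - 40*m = m*(m - 5)*(m + 2)*(m + 4)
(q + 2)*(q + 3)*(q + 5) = q^3 + 10*q^2 + 31*q + 30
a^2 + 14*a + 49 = (a + 7)^2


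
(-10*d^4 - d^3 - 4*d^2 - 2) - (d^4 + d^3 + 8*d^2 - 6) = -11*d^4 - 2*d^3 - 12*d^2 + 4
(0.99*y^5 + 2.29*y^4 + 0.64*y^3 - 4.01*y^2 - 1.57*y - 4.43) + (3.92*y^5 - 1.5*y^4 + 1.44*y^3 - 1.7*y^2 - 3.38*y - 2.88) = 4.91*y^5 + 0.79*y^4 + 2.08*y^3 - 5.71*y^2 - 4.95*y - 7.31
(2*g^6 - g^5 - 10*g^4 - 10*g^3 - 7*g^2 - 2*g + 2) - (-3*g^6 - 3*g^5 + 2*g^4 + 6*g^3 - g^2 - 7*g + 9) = 5*g^6 + 2*g^5 - 12*g^4 - 16*g^3 - 6*g^2 + 5*g - 7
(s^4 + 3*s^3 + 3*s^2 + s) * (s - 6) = s^5 - 3*s^4 - 15*s^3 - 17*s^2 - 6*s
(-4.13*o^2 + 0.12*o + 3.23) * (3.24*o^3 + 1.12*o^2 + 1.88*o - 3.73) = -13.3812*o^5 - 4.2368*o^4 + 2.8352*o^3 + 19.2481*o^2 + 5.6248*o - 12.0479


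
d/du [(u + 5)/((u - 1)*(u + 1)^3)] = ((u - 1)*(u + 1) - 3*(u - 1)*(u + 5) - (u + 1)*(u + 5))/((u - 1)^2*(u + 1)^4)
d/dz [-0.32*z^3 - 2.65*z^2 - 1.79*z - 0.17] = -0.96*z^2 - 5.3*z - 1.79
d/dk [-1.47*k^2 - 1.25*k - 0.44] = -2.94*k - 1.25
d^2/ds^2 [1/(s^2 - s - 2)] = 2*(s^2 - s - (2*s - 1)^2 - 2)/(-s^2 + s + 2)^3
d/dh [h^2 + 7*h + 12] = 2*h + 7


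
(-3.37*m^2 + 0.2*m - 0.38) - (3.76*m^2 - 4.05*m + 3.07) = -7.13*m^2 + 4.25*m - 3.45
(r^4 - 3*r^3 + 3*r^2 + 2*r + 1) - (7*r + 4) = r^4 - 3*r^3 + 3*r^2 - 5*r - 3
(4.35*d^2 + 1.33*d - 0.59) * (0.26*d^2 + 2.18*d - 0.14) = 1.131*d^4 + 9.8288*d^3 + 2.137*d^2 - 1.4724*d + 0.0826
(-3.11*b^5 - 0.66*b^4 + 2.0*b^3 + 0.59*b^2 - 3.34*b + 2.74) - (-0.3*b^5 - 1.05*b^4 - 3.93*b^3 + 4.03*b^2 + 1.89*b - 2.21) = -2.81*b^5 + 0.39*b^4 + 5.93*b^3 - 3.44*b^2 - 5.23*b + 4.95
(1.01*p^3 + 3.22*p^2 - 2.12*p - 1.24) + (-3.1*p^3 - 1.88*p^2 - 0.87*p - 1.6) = -2.09*p^3 + 1.34*p^2 - 2.99*p - 2.84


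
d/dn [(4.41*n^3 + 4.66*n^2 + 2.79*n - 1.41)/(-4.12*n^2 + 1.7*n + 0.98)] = (-18.1692*n^4 + 14.994*n^3 + 32.3822*n^2 - 2.4848*n + 5.1312)/(16.9744*n^4 - 14.008*n^3 - 5.1852*n^2 + 3.332*n + 0.9604)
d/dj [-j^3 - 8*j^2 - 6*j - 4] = -3*j^2 - 16*j - 6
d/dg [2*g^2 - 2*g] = 4*g - 2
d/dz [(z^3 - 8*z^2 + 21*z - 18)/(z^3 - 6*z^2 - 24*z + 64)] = 2*(z^2 - 41*z + 114)/(z^4 - 8*z^3 - 48*z^2 + 256*z + 1024)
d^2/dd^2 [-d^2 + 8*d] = -2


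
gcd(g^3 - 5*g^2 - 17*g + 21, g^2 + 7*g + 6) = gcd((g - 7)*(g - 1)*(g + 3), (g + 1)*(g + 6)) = 1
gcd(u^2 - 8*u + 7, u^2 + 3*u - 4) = u - 1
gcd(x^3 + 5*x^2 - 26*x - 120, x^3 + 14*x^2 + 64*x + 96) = x^2 + 10*x + 24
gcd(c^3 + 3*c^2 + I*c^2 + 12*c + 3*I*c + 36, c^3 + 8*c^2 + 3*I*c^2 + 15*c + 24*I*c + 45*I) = c + 3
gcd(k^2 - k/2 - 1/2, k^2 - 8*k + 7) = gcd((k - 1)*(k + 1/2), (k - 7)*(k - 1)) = k - 1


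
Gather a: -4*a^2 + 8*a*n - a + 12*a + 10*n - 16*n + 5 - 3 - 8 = -4*a^2 + a*(8*n + 11) - 6*n - 6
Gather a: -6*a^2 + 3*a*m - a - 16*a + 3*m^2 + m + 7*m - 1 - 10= -6*a^2 + a*(3*m - 17) + 3*m^2 + 8*m - 11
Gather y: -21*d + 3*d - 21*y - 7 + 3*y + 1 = -18*d - 18*y - 6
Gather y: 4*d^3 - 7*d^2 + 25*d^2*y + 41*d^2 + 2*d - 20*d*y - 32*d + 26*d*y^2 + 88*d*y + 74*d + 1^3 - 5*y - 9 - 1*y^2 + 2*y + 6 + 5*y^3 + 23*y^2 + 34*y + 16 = 4*d^3 + 34*d^2 + 44*d + 5*y^3 + y^2*(26*d + 22) + y*(25*d^2 + 68*d + 31) + 14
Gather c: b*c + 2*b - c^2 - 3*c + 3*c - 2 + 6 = b*c + 2*b - c^2 + 4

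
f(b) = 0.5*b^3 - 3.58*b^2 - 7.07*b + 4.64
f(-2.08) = -0.64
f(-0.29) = 6.38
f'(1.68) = -14.87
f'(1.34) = -13.97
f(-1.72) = 3.67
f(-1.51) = 5.43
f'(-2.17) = 15.53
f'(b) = 1.5*b^2 - 7.16*b - 7.07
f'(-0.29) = -4.87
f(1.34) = -10.06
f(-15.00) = -2382.31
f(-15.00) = -2382.31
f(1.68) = -14.97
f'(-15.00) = 437.83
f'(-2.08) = 14.31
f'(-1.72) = 9.68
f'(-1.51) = 7.16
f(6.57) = -54.54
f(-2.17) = -1.99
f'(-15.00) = 437.83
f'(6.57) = 10.64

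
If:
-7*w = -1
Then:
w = 1/7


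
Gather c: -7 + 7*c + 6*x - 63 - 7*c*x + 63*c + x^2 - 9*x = c*(70 - 7*x) + x^2 - 3*x - 70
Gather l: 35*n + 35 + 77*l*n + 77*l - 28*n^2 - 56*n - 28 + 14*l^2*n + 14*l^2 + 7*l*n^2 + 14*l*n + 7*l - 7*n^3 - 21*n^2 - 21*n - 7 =l^2*(14*n + 14) + l*(7*n^2 + 91*n + 84) - 7*n^3 - 49*n^2 - 42*n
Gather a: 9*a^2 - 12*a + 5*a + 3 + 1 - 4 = 9*a^2 - 7*a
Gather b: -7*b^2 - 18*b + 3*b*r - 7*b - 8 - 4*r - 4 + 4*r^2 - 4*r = -7*b^2 + b*(3*r - 25) + 4*r^2 - 8*r - 12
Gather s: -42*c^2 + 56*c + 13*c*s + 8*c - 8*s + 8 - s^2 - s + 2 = -42*c^2 + 64*c - s^2 + s*(13*c - 9) + 10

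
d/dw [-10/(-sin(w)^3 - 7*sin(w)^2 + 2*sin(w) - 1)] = 10*(-3*sin(w)^2 - 14*sin(w) + 2)*cos(w)/(sin(w)^3 + 7*sin(w)^2 - 2*sin(w) + 1)^2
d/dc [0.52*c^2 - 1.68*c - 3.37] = 1.04*c - 1.68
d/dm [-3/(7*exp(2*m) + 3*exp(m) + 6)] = (42*exp(m) + 9)*exp(m)/(7*exp(2*m) + 3*exp(m) + 6)^2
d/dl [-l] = -1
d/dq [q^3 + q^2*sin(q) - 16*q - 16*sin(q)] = q^2*cos(q) + 3*q^2 + 2*q*sin(q) - 16*cos(q) - 16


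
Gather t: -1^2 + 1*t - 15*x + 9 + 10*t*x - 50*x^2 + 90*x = t*(10*x + 1) - 50*x^2 + 75*x + 8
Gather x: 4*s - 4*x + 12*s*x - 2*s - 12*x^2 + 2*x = 2*s - 12*x^2 + x*(12*s - 2)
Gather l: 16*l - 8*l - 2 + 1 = 8*l - 1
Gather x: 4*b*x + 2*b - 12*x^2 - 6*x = 2*b - 12*x^2 + x*(4*b - 6)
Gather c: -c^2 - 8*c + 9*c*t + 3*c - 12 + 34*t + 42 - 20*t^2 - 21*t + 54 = -c^2 + c*(9*t - 5) - 20*t^2 + 13*t + 84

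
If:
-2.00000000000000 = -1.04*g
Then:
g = 1.92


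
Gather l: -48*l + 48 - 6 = 42 - 48*l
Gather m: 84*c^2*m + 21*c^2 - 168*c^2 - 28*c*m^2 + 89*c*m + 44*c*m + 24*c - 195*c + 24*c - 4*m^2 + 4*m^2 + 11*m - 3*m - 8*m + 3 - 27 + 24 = -147*c^2 - 28*c*m^2 - 147*c + m*(84*c^2 + 133*c)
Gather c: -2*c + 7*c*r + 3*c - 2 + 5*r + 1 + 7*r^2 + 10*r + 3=c*(7*r + 1) + 7*r^2 + 15*r + 2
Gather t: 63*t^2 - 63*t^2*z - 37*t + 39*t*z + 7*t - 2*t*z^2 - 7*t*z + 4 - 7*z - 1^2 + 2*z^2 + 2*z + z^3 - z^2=t^2*(63 - 63*z) + t*(-2*z^2 + 32*z - 30) + z^3 + z^2 - 5*z + 3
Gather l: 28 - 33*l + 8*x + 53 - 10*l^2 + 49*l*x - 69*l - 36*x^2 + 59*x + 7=-10*l^2 + l*(49*x - 102) - 36*x^2 + 67*x + 88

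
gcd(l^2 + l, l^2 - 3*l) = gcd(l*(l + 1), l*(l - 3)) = l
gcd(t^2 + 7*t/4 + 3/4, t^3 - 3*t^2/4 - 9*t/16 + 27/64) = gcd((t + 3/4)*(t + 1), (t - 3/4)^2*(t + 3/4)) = t + 3/4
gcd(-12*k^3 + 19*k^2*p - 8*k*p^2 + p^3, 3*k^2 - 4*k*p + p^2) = 3*k^2 - 4*k*p + p^2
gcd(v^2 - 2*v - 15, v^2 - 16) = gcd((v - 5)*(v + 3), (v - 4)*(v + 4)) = 1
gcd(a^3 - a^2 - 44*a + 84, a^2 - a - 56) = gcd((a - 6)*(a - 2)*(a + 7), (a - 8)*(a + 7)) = a + 7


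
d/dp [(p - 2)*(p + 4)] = 2*p + 2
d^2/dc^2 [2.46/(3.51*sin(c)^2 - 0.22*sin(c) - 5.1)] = (121.229784*sin(c)^4 - 5.698836*sin(c)^3 - 5.57977200000002*sin(c)^2 + 8.637552*sin(c) - 88.311048)/(-3.51*sin(c)^2 + 0.22*sin(c) + 5.1)^3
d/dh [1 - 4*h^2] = -8*h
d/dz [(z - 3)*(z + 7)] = 2*z + 4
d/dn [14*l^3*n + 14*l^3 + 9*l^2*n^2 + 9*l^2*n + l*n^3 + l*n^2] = l*(14*l^2 + 18*l*n + 9*l + 3*n^2 + 2*n)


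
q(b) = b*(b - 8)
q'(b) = 2*b - 8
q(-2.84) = 30.79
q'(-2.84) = -13.68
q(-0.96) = 8.60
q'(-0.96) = -9.92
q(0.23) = -1.79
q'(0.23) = -7.54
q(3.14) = -15.26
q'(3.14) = -1.72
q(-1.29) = 11.98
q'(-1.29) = -10.58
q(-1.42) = 13.38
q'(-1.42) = -10.84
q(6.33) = -10.57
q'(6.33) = 4.66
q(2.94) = -14.88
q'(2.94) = -2.12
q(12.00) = 48.00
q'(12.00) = 16.00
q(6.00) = -12.00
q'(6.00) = 4.00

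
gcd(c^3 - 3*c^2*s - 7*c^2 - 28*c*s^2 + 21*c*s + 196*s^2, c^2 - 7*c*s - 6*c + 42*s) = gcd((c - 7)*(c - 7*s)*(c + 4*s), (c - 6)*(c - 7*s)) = -c + 7*s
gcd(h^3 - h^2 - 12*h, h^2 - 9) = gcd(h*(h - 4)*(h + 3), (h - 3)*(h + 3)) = h + 3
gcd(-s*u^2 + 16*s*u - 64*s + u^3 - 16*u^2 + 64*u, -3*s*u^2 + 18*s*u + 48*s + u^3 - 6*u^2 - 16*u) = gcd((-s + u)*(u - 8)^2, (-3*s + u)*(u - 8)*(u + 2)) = u - 8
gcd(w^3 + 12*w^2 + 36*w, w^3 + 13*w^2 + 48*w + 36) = w^2 + 12*w + 36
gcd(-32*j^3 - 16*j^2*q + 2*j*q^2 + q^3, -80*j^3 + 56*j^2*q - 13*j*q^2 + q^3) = -4*j + q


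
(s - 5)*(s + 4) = s^2 - s - 20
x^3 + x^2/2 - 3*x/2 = x*(x - 1)*(x + 3/2)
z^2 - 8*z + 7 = (z - 7)*(z - 1)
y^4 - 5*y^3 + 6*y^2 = y^2*(y - 3)*(y - 2)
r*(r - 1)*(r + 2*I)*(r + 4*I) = r^4 - r^3 + 6*I*r^3 - 8*r^2 - 6*I*r^2 + 8*r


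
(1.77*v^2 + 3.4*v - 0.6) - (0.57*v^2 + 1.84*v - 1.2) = 1.2*v^2 + 1.56*v + 0.6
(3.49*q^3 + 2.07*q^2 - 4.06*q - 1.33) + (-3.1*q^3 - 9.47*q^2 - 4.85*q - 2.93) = 0.39*q^3 - 7.4*q^2 - 8.91*q - 4.26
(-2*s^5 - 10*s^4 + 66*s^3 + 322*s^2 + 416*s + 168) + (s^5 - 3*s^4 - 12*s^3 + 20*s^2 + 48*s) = -s^5 - 13*s^4 + 54*s^3 + 342*s^2 + 464*s + 168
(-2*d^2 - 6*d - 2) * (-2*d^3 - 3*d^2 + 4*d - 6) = 4*d^5 + 18*d^4 + 14*d^3 - 6*d^2 + 28*d + 12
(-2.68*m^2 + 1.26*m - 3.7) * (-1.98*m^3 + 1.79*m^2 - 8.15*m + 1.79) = 5.3064*m^5 - 7.292*m^4 + 31.4234*m^3 - 21.6892*m^2 + 32.4104*m - 6.623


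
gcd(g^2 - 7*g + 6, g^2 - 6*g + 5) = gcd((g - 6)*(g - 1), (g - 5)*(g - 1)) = g - 1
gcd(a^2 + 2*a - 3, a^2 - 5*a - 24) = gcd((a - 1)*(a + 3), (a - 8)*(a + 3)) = a + 3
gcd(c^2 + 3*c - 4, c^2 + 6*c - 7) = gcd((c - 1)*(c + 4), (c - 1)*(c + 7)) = c - 1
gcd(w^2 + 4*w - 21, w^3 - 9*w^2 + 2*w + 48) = w - 3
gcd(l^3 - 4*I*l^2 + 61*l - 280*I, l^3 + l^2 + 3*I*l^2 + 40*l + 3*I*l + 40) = l^2 + 3*I*l + 40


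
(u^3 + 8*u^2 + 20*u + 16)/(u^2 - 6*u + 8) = (u^3 + 8*u^2 + 20*u + 16)/(u^2 - 6*u + 8)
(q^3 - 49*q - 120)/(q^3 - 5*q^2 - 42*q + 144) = (q^2 + 8*q + 15)/(q^2 + 3*q - 18)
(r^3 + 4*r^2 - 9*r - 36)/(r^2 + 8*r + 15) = (r^2 + r - 12)/(r + 5)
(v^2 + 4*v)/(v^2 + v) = (v + 4)/(v + 1)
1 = 1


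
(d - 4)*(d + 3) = d^2 - d - 12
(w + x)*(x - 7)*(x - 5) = w*x^2 - 12*w*x + 35*w + x^3 - 12*x^2 + 35*x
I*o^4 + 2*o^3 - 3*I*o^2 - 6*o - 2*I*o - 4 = (o - 2)*(o + 1)*(o - 2*I)*(I*o + I)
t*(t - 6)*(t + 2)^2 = t^4 - 2*t^3 - 20*t^2 - 24*t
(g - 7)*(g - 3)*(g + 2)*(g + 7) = g^4 - g^3 - 55*g^2 + 49*g + 294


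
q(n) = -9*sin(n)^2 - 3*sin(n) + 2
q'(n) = -18*sin(n)*cos(n) - 3*cos(n)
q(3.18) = 2.10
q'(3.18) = 2.31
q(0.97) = -6.60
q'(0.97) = -10.09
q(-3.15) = 1.97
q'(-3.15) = 3.15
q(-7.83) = -4.00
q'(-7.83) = 0.36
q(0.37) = -0.26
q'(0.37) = -8.87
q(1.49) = -9.93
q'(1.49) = -1.69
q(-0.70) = 0.20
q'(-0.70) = 6.57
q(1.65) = -9.93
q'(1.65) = 1.66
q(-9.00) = 1.71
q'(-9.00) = -4.03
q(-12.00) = -2.20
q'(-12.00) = -10.68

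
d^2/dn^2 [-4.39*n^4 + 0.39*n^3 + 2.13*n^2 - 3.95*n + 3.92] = -52.68*n^2 + 2.34*n + 4.26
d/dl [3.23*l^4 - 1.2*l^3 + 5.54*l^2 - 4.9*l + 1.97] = 12.92*l^3 - 3.6*l^2 + 11.08*l - 4.9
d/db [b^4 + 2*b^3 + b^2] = 2*b*(2*b^2 + 3*b + 1)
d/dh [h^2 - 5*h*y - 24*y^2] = 2*h - 5*y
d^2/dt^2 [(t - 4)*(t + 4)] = 2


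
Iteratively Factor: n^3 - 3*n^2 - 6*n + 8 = (n - 1)*(n^2 - 2*n - 8) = (n - 1)*(n + 2)*(n - 4)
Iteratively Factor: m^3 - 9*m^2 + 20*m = (m)*(m^2 - 9*m + 20) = m*(m - 4)*(m - 5)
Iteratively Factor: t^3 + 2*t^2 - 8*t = (t - 2)*(t^2 + 4*t) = t*(t - 2)*(t + 4)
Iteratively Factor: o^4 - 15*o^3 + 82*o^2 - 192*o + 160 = (o - 2)*(o^3 - 13*o^2 + 56*o - 80) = (o - 4)*(o - 2)*(o^2 - 9*o + 20) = (o - 5)*(o - 4)*(o - 2)*(o - 4)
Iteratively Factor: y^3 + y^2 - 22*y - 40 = (y - 5)*(y^2 + 6*y + 8) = (y - 5)*(y + 2)*(y + 4)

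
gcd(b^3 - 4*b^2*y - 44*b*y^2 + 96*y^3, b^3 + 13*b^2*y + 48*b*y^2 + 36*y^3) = b + 6*y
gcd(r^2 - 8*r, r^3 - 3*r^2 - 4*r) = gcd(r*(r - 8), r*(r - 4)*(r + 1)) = r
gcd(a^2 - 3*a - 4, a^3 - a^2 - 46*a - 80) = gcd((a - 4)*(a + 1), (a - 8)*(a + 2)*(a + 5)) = 1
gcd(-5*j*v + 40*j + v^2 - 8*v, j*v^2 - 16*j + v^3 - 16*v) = 1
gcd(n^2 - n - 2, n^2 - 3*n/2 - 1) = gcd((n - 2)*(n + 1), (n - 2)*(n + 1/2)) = n - 2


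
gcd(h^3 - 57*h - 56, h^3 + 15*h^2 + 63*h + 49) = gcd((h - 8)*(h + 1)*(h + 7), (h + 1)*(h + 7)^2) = h^2 + 8*h + 7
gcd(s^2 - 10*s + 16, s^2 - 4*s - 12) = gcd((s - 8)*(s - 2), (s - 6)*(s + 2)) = 1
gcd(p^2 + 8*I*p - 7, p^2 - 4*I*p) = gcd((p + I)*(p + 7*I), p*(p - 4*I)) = 1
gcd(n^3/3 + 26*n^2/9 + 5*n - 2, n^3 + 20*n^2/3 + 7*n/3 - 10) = n + 6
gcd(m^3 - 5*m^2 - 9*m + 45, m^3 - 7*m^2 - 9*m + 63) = m^2 - 9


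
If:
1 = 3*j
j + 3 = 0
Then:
No Solution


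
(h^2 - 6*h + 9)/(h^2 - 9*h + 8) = (h^2 - 6*h + 9)/(h^2 - 9*h + 8)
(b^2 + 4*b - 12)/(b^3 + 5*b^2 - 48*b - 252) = (b - 2)/(b^2 - b - 42)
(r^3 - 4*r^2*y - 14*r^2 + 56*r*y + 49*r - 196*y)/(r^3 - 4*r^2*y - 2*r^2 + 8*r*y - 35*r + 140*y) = (r - 7)/(r + 5)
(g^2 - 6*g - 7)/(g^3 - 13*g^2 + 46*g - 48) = (g^2 - 6*g - 7)/(g^3 - 13*g^2 + 46*g - 48)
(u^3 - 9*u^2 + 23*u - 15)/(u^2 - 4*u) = (u^3 - 9*u^2 + 23*u - 15)/(u*(u - 4))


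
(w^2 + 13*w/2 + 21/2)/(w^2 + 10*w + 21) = (w + 7/2)/(w + 7)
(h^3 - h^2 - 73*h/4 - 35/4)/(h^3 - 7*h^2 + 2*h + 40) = (h^2 + 4*h + 7/4)/(h^2 - 2*h - 8)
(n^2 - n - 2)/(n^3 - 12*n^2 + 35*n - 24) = (n^2 - n - 2)/(n^3 - 12*n^2 + 35*n - 24)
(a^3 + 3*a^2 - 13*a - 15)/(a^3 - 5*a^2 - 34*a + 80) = (a^2 - 2*a - 3)/(a^2 - 10*a + 16)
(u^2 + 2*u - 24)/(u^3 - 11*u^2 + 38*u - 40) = (u + 6)/(u^2 - 7*u + 10)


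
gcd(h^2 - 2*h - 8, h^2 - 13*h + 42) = 1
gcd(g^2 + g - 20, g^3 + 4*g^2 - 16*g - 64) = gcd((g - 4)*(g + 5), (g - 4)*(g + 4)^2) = g - 4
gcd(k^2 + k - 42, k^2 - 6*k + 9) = 1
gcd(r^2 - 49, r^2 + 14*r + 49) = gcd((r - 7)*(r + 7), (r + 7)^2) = r + 7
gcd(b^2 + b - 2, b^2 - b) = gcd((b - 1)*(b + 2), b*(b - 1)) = b - 1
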